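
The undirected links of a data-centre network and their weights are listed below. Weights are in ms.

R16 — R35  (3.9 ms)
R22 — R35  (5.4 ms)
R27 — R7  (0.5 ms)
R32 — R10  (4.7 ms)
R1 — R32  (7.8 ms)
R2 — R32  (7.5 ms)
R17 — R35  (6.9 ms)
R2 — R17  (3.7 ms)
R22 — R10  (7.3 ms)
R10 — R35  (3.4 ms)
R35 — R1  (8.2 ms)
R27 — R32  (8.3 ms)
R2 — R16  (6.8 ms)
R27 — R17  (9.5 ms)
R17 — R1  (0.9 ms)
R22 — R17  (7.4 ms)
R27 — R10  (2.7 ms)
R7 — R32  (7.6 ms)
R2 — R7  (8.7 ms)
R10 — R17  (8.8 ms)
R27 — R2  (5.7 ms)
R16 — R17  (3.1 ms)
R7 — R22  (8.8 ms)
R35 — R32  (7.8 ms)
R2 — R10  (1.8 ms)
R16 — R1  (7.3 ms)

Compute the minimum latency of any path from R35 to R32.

Candidate routes:
R35 - R10 - R2 - R32: 3.4+1.8+7.5 = 12.7
R35 - R10 - R32: 3.4+4.7 = 8.1
R35 - R10 - R27 - R7 - R32: 3.4+2.7+0.5+7.6 = 14.2
R35 - R32: 7.8 = 7.8
The minimum is 7.8 ms via R35 - R32.

7.8 ms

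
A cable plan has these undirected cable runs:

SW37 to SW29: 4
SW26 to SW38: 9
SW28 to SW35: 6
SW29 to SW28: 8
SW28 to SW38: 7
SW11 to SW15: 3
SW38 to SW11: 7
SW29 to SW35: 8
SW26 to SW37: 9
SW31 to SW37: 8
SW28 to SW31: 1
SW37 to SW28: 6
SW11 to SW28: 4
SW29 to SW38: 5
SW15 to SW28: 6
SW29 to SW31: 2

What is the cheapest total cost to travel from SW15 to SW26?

19

Running Dijkstra from SW15:
SW15: 0
SW11: 3  (via SW15)
SW28: 6  (via SW15)
SW31: 7  (via SW28)
SW29: 9  (via SW31)
SW38: 10  (via SW11)
SW37: 12  (via SW28)
SW35: 12  (via SW28)
SW26: 19  (via SW38)
Shortest route: SW15 → SW11 → SW38 → SW26 = 19.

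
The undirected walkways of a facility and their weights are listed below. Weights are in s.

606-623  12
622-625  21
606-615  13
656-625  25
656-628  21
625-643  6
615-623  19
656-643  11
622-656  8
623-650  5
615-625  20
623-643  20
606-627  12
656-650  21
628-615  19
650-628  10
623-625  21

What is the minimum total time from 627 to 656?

Shortest distances from 627:
627: 0
606: 12  (via 627)
623: 24  (via 606)
615: 25  (via 606)
650: 29  (via 623)
628: 39  (via 650)
643: 44  (via 623)
625: 45  (via 623)
656: 50  (via 650)
Shortest route: 627 → 606 → 623 → 650 → 656 = 50 s.

50 s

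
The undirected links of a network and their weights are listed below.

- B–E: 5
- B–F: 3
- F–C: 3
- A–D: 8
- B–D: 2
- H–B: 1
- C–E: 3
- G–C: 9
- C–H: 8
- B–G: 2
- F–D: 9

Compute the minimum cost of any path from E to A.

15

Candidate routes:
E → C → F → B → D → A: 3+3+3+2+8 = 19
E → C → F → D → A: 3+3+9+8 = 23
E → C → H → B → D → A: 3+8+1+2+8 = 22
E → B → D → A: 5+2+8 = 15
Cheapest is E → B → D → A at 15.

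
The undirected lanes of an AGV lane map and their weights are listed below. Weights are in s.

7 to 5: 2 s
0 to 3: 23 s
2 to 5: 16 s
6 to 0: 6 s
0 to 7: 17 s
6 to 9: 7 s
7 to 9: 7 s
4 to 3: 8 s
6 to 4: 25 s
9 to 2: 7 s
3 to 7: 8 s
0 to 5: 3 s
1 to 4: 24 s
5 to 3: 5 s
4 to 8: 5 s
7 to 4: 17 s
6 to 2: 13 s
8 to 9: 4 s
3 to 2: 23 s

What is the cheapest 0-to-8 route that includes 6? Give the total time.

Shortest 0→6: 0–6 = 6
Best 6 to 8: 6–9–8 costing 11
Total via 6: 6 + 11 = 17 s.

17 s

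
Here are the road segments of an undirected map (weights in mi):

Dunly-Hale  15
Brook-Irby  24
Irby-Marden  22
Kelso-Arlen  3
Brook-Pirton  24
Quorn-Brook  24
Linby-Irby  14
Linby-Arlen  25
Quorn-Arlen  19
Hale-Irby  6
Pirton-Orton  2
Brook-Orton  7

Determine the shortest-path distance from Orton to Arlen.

Enumerating some paths:
Orton–Brook–Irby–Linby–Arlen: 7+24+14+25 = 70
Orton–Pirton–Brook–Irby–Linby–Arlen: 2+24+24+14+25 = 89
Orton–Brook–Quorn–Arlen: 7+24+19 = 50
Orton–Pirton–Brook–Quorn–Arlen: 2+24+24+19 = 69
The minimum is 50 mi via Orton–Brook–Quorn–Arlen.

50 mi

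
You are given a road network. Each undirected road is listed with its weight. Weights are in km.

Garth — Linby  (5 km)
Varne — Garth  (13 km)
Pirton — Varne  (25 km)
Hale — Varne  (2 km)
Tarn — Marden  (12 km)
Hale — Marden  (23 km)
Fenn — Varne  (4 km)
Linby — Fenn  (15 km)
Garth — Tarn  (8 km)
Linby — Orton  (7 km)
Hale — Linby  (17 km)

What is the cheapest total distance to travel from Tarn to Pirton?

46 km

Enumerating some paths:
Tarn–Garth–Linby–Hale–Varne–Pirton: 8+5+17+2+25 = 57
Tarn–Garth–Linby–Fenn–Varne–Pirton: 8+5+15+4+25 = 57
Tarn–Garth–Varne–Pirton: 8+13+25 = 46
Cheapest is Tarn–Garth–Varne–Pirton at 46 km.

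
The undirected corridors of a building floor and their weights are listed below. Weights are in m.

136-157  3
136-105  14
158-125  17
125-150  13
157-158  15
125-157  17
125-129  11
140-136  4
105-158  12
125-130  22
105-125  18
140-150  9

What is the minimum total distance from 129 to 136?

Settle nodes by increasing distance from 129:
129: 0
125: 11  (via 129)
150: 24  (via 125)
158: 28  (via 125)
157: 28  (via 125)
105: 29  (via 125)
136: 31  (via 157)
Shortest route: 129–125–157–136 = 31 m.

31 m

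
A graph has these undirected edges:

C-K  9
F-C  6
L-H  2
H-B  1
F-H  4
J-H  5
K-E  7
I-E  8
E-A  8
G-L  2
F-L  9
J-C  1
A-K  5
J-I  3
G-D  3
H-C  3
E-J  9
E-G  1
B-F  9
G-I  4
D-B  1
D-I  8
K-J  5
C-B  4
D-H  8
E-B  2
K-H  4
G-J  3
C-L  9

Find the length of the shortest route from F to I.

Enumerating some paths:
F → H → B → E → G → I: 4+1+2+1+4 = 12
F → C → J → I: 6+1+3 = 10
F → H → C → J → I: 4+3+1+3 = 11
Cheapest is F → C → J → I at 10.

10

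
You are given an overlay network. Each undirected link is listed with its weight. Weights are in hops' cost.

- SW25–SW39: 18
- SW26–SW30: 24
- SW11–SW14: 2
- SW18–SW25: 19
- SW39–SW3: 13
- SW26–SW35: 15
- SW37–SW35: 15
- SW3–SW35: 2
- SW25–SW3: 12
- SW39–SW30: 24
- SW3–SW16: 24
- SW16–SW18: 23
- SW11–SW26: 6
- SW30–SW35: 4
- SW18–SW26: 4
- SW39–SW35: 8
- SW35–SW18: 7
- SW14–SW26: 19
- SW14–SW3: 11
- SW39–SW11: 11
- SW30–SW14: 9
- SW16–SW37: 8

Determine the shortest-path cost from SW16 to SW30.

27 hops' cost

Candidate routes:
SW16 - SW3 - SW35 - SW30: 24+2+4 = 30
SW16 - SW37 - SW35 - SW30: 8+15+4 = 27
The minimum is 27 hops' cost via SW16 - SW37 - SW35 - SW30.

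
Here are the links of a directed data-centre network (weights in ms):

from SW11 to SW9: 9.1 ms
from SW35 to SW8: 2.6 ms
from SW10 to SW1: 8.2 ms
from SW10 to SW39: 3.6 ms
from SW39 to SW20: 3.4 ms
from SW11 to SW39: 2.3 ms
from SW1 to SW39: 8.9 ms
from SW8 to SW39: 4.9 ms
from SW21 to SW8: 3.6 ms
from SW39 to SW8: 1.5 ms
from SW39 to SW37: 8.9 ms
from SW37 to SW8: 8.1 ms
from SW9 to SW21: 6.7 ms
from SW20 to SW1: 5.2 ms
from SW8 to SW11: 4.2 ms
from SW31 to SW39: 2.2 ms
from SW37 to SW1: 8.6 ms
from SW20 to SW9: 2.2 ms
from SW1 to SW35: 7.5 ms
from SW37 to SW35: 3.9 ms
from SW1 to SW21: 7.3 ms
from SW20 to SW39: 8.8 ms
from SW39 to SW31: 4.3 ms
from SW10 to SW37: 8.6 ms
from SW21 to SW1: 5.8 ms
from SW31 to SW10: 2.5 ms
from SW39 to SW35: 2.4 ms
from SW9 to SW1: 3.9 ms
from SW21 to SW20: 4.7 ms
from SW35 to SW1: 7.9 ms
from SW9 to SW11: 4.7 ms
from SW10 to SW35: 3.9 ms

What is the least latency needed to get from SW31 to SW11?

7.9 ms

Shortest distances from SW31:
SW31: 0
SW39: 2.2  (via SW31)
SW10: 2.5  (via SW31)
SW8: 3.7  (via SW39)
SW35: 4.6  (via SW39)
SW20: 5.6  (via SW39)
SW9: 7.8  (via SW20)
SW11: 7.9  (via SW8)
Shortest route: SW31 → SW39 → SW8 → SW11 = 7.9 ms.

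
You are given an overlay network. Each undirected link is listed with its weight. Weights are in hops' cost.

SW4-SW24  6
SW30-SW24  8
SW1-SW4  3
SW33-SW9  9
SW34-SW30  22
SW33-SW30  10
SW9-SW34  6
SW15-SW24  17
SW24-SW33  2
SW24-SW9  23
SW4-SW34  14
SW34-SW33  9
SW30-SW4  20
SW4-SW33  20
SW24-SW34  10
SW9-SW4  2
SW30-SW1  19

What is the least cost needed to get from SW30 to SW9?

Enumerating some paths:
SW30 → SW24 → SW4 → SW9: 8+6+2 = 16
SW30 → SW24 → SW33 → SW9: 8+2+9 = 19
Cheapest is SW30 → SW24 → SW4 → SW9 at 16 hops' cost.

16 hops' cost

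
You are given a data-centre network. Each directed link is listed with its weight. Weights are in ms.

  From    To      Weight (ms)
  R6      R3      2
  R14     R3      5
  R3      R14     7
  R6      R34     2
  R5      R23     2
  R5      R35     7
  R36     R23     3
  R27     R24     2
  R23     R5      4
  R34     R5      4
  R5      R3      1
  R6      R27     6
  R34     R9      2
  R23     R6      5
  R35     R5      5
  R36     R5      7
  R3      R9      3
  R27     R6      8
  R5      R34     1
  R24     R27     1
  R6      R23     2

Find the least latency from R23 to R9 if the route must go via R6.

9 ms

Shortest R23→R6: R23–R6 = 5
Shortest R6→R9: R6–R34–R9 = 4
Total via R6: 5 + 4 = 9 ms.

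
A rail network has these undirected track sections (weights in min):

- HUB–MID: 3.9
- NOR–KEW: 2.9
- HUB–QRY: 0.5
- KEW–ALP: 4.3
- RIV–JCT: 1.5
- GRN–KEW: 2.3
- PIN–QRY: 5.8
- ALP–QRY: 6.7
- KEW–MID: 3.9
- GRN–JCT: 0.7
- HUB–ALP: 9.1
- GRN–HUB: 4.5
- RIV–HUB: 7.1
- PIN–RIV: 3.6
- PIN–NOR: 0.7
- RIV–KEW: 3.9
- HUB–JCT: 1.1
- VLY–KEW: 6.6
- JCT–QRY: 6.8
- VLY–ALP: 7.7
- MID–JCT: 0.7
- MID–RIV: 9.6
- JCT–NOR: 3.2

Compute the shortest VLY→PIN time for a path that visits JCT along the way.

Shortest VLY→JCT: VLY–KEW–GRN–JCT = 9.6
Best JCT to PIN: JCT–NOR–PIN costing 3.9
Total via JCT: 9.6 + 3.9 = 13.5 min.

13.5 min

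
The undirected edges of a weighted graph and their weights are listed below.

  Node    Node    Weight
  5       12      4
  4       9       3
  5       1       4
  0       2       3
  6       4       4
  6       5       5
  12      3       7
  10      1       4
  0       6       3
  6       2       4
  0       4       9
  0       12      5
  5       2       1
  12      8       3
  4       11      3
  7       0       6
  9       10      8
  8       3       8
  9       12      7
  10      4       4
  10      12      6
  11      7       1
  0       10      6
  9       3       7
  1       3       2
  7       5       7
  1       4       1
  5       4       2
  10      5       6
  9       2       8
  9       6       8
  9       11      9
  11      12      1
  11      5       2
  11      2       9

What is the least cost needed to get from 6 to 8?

11

Enumerating some paths:
6 - 0 - 12 - 8: 3+5+3 = 11
6 - 2 - 5 - 12 - 8: 4+1+4+3 = 12
6 - 5 - 12 - 8: 5+4+3 = 12
6 - 4 - 5 - 11 - 12 - 8: 4+2+2+1+3 = 12
Cheapest is 6 - 0 - 12 - 8 at 11.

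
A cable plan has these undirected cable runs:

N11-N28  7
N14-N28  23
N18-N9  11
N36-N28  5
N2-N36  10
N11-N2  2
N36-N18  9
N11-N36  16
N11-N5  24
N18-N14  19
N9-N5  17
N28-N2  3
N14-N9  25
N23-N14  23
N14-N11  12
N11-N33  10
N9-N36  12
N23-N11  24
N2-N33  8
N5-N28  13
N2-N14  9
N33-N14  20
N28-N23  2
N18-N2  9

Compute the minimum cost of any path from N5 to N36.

18

Running Dijkstra from N5:
N5: 0
N28: 13  (via N5)
N23: 15  (via N28)
N2: 16  (via N28)
N9: 17  (via N5)
N36: 18  (via N28)
Shortest route: N5–N28–N36 = 18.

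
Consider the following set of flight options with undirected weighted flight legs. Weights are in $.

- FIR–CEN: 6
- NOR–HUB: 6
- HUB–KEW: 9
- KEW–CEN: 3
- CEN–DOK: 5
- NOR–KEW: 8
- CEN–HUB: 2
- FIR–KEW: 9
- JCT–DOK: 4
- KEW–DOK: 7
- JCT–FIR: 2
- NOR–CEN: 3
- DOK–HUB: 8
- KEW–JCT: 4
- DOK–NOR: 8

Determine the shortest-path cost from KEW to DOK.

Settle nodes by increasing distance from KEW:
KEW: 0
CEN: 3  (via KEW)
JCT: 4  (via KEW)
HUB: 5  (via CEN)
NOR: 6  (via CEN)
FIR: 6  (via JCT)
DOK: 7  (via KEW)
Shortest route: KEW–DOK = $7.

$7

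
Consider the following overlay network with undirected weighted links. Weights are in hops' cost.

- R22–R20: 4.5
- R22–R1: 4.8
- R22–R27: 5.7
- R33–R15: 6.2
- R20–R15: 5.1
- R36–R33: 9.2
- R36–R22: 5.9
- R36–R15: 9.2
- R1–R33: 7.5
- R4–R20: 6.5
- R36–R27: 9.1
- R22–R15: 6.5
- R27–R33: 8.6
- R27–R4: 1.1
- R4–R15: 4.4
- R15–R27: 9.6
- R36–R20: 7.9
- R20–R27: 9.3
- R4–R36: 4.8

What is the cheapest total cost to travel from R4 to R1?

11.6 hops' cost

Enumerating some paths:
R4 - R27 - R22 - R1: 1.1+5.7+4.8 = 11.6
R4 - R36 - R22 - R1: 4.8+5.9+4.8 = 15.5
The minimum is 11.6 hops' cost via R4 - R27 - R22 - R1.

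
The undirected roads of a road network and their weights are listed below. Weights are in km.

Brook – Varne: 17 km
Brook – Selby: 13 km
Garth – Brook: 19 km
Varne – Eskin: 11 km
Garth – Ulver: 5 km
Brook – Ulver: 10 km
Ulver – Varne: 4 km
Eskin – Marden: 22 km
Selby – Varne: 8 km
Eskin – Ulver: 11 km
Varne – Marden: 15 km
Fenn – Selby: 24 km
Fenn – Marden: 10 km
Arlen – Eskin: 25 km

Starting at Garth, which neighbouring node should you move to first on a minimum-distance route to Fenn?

Candidate routes:
Garth - Ulver - Varne - Marden - Fenn: 5+4+15+10 = 34
Garth - Ulver - Varne - Selby - Fenn: 5+4+8+24 = 41
Cheapest is Garth - Ulver - Varne - Marden - Fenn at 34 km.
So from Garth the first move is to Ulver.

Ulver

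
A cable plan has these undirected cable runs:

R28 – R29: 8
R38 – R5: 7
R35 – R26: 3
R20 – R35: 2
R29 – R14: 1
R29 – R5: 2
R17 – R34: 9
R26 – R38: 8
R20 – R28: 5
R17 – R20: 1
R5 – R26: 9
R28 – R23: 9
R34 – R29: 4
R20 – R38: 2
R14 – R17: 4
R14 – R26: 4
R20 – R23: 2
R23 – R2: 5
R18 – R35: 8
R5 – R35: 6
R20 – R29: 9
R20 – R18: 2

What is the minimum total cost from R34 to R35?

Shortest distances from R34:
R34: 0
R29: 4  (via R34)
R14: 5  (via R29)
R5: 6  (via R29)
R26: 9  (via R14)
R17: 9  (via R34)
R20: 10  (via R17)
R23: 12  (via R20)
R35: 12  (via R5)
Shortest route: R34 → R29 → R5 → R35 = 12.

12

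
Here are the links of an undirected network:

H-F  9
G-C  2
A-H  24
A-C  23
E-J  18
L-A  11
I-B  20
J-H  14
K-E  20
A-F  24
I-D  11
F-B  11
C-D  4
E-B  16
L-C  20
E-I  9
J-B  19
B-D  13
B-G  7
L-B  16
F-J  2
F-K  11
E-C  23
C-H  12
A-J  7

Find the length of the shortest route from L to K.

Settle nodes by increasing distance from L:
L: 0
A: 11  (via L)
B: 16  (via L)
J: 18  (via A)
C: 20  (via L)
F: 20  (via J)
G: 22  (via C)
D: 24  (via C)
H: 29  (via F)
K: 31  (via F)
Shortest route: L–A–J–F–K = 31.

31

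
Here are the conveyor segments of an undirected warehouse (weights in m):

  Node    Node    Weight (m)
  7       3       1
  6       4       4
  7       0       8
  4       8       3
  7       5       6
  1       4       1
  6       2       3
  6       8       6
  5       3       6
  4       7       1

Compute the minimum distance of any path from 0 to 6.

Settle nodes by increasing distance from 0:
0: 0
7: 8  (via 0)
3: 9  (via 7)
4: 9  (via 7)
1: 10  (via 4)
8: 12  (via 4)
6: 13  (via 4)
Shortest route: 0–7–4–6 = 13 m.

13 m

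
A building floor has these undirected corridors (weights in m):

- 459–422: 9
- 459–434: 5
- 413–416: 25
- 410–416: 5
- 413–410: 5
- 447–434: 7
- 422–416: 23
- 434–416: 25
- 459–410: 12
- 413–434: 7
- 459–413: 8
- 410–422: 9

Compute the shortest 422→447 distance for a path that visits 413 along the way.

28 m

Shortest 422→413: 422–410–413 = 14
Shortest 413→447: 413–434–447 = 14
Total via 413: 14 + 14 = 28 m.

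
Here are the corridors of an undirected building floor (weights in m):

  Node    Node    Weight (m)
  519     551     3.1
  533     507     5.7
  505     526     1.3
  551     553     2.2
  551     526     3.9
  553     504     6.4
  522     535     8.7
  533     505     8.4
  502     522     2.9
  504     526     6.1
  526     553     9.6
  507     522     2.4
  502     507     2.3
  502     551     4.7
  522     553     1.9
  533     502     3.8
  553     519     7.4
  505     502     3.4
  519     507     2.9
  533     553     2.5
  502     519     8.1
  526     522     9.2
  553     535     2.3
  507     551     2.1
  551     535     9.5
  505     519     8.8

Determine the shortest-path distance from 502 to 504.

10.8 m

Running Dijkstra from 502:
502: 0
507: 2.3  (via 502)
522: 2.9  (via 502)
505: 3.4  (via 502)
533: 3.8  (via 502)
551: 4.4  (via 507)
526: 4.7  (via 505)
553: 4.8  (via 522)
519: 5.2  (via 507)
535: 7.1  (via 553)
504: 10.8  (via 526)
Shortest route: 502 → 505 → 526 → 504 = 10.8 m.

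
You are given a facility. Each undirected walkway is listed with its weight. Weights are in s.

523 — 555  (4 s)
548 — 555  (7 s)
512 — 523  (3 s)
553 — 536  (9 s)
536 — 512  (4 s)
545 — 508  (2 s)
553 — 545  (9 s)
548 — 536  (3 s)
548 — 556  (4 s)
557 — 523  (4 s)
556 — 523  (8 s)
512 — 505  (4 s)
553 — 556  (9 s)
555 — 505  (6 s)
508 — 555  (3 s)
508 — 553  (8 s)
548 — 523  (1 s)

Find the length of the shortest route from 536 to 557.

8 s

Running Dijkstra from 536:
536: 0
548: 3  (via 536)
512: 4  (via 536)
523: 4  (via 548)
556: 7  (via 548)
557: 8  (via 523)
Shortest route: 536 → 548 → 523 → 557 = 8 s.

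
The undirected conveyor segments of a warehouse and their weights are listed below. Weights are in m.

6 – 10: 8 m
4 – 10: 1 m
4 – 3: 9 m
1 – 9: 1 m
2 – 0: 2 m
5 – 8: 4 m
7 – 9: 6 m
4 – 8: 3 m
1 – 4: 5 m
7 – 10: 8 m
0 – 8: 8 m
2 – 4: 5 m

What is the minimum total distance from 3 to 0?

Compare a few routes:
3 → 4 → 8 → 0: 9+3+8 = 20
3 → 4 → 2 → 0: 9+5+2 = 16
The minimum is 16 m via 3 → 4 → 2 → 0.

16 m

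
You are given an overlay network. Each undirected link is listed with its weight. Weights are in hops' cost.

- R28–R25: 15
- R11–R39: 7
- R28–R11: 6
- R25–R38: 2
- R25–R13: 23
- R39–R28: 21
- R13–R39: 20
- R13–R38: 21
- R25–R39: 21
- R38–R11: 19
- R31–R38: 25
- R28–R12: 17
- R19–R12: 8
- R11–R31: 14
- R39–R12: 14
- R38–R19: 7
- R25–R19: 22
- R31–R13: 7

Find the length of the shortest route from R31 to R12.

35 hops' cost

Enumerating some paths:
R31–R11–R39–R12: 14+7+14 = 35
R31–R11–R28–R12: 14+6+17 = 37
R31–R38–R19–R12: 25+7+8 = 40
The minimum is 35 hops' cost via R31–R11–R39–R12.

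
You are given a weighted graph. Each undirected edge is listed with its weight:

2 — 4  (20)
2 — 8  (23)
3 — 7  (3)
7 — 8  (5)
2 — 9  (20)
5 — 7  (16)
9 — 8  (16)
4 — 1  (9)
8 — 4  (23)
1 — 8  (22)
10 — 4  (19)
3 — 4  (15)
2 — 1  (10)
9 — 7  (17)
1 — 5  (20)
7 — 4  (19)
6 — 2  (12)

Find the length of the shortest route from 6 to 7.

40

Compare a few routes:
6 - 2 - 9 - 7: 12+20+17 = 49
6 - 2 - 8 - 7: 12+23+5 = 40
6 - 2 - 1 - 4 - 3 - 7: 12+10+9+15+3 = 49
The minimum is 40 via 6 - 2 - 8 - 7.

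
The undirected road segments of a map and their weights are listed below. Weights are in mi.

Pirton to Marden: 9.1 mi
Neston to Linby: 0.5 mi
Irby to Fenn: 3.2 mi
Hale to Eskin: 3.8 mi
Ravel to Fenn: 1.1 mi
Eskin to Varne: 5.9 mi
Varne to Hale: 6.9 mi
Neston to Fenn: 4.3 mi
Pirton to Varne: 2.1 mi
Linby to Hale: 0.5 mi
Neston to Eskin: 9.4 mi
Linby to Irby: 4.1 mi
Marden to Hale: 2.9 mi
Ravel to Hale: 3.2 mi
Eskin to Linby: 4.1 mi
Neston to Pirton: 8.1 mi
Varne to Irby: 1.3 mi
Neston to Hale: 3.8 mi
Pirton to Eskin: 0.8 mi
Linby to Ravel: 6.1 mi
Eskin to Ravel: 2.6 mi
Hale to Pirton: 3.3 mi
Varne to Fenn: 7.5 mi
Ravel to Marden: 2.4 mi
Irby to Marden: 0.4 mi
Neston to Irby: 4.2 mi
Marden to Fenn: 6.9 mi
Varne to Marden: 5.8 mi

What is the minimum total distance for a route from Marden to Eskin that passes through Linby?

Best Marden to Linby: Marden–Hale–Linby costing 3.4
Best Linby to Eskin: Linby–Eskin costing 4.1
Total via Linby: 3.4 + 4.1 = 7.5 mi.

7.5 mi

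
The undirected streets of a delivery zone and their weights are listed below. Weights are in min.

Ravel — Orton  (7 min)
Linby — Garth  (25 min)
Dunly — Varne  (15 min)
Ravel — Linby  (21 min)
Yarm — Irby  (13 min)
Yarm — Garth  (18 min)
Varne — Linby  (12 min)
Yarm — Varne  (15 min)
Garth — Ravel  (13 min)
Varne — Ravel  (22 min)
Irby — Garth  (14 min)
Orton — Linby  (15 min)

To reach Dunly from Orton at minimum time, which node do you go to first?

Enumerating some paths:
Orton → Linby → Varne → Dunly: 15+12+15 = 42
Orton → Ravel → Varne → Dunly: 7+22+15 = 44
Cheapest is Orton → Linby → Varne → Dunly at 42 min.
So from Orton the first move is to Linby.

Linby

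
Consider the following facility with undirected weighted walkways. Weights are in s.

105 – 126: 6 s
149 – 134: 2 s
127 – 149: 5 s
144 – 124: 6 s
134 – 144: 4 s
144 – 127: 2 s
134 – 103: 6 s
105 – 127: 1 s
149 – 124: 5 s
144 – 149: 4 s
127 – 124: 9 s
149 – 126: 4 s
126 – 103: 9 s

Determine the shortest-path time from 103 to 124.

Running Dijkstra from 103:
103: 0
134: 6  (via 103)
149: 8  (via 134)
126: 9  (via 103)
144: 10  (via 134)
127: 12  (via 144)
105: 13  (via 127)
124: 13  (via 149)
Shortest route: 103–134–149–124 = 13 s.

13 s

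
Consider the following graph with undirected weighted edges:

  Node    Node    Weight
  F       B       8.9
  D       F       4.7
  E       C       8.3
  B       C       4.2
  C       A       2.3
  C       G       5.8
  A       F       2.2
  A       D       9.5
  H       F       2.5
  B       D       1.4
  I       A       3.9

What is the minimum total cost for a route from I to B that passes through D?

12.2

Best I to D: I → A → F → D costing 10.8
Best D to B: D → B costing 1.4
Total via D: 10.8 + 1.4 = 12.2.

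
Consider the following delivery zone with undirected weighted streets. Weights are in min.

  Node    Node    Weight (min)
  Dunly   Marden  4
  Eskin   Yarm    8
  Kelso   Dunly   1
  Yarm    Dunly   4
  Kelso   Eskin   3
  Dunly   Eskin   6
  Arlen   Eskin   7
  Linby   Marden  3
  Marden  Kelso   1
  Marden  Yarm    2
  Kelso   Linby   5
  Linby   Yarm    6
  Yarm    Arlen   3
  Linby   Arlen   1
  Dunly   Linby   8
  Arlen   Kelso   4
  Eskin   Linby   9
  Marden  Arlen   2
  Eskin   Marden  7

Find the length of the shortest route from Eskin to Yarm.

Candidate routes:
Eskin → Yarm: 8 = 8
Eskin → Kelso → Dunly → Yarm: 3+1+4 = 8
Eskin → Marden → Yarm: 7+2 = 9
Eskin → Kelso → Marden → Yarm: 3+1+2 = 6
Cheapest is Eskin → Kelso → Marden → Yarm at 6 min.

6 min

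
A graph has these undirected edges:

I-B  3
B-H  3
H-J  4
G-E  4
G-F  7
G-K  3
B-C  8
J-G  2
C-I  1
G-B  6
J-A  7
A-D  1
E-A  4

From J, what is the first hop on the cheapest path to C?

Compare a few routes:
J - G - B - I - C: 2+6+3+1 = 12
J - H - B - I - C: 4+3+3+1 = 11
The minimum is 11 via J - H - B - I - C.
So from J the first move is to H.

H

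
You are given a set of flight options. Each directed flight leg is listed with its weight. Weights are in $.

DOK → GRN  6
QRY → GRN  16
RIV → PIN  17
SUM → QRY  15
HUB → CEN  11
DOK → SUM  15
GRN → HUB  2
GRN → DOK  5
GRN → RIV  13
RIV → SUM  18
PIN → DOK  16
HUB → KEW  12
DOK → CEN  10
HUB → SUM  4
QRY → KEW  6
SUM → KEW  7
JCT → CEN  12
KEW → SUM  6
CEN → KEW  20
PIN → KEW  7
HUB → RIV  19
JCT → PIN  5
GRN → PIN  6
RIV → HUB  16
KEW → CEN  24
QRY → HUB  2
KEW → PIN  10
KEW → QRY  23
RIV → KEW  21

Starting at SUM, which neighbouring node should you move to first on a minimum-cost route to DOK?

KEW

Compare a few routes:
SUM–KEW–PIN–DOK: 7+10+16 = 33
SUM–KEW–QRY–GRN–DOK: 7+23+16+5 = 51
SUM–QRY–KEW–PIN–DOK: 15+6+10+16 = 47
SUM–QRY–GRN–DOK: 15+16+5 = 36
The minimum is $33 via SUM–KEW–PIN–DOK.
So from SUM the first move is to KEW.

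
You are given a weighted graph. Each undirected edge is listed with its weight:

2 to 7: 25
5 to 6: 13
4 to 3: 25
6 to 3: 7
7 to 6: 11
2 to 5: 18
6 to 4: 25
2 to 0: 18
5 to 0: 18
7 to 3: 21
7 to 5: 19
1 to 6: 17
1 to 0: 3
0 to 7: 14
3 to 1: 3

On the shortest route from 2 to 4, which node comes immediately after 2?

0

Compare a few routes:
2 → 7 → 6 → 4: 25+11+25 = 61
2 → 0 → 1 → 3 → 6 → 4: 18+3+3+7+25 = 56
2 → 5 → 6 → 4: 18+13+25 = 56
2 → 0 → 1 → 3 → 4: 18+3+3+25 = 49
The minimum is 49 via 2 → 0 → 1 → 3 → 4.
So from 2 the first move is to 0.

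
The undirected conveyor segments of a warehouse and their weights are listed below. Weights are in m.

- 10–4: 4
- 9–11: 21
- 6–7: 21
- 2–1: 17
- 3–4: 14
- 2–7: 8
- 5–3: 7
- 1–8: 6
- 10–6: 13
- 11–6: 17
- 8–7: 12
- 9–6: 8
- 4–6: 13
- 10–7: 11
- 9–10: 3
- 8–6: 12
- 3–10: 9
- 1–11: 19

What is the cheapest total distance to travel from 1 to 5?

45 m

Enumerating some paths:
1–8–7–10–3–5: 6+12+11+9+7 = 45
1–8–6–10–3–5: 6+12+13+9+7 = 47
1–2–7–10–3–5: 17+8+11+9+7 = 52
1–8–6–4–10–3–5: 6+12+13+4+9+7 = 51
Cheapest is 1–8–7–10–3–5 at 45 m.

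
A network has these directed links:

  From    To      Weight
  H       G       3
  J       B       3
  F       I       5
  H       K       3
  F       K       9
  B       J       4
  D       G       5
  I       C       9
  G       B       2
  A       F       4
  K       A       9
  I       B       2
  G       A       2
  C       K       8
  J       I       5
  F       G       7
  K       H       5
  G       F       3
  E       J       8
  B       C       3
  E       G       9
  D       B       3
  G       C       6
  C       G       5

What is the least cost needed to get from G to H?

17

Enumerating some paths:
G - A - F - K - H: 2+4+9+5 = 20
G - F - K - H: 3+9+5 = 17
G - B - C - K - H: 2+3+8+5 = 18
G - C - K - H: 6+8+5 = 19
Cheapest is G - F - K - H at 17.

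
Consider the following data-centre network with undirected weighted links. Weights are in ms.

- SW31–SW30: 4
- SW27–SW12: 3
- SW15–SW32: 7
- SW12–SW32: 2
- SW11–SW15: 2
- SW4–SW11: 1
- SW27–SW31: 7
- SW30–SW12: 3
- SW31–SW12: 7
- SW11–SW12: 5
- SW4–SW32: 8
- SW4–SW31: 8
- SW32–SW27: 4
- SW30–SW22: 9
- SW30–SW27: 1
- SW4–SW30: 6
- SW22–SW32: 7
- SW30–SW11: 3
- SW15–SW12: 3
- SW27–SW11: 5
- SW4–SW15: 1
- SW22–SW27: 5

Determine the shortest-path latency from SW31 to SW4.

8 ms

Compare a few routes:
SW31–SW30–SW11–SW15–SW4: 4+3+2+1 = 10
SW31–SW4: 8 = 8
The minimum is 8 ms via SW31–SW4.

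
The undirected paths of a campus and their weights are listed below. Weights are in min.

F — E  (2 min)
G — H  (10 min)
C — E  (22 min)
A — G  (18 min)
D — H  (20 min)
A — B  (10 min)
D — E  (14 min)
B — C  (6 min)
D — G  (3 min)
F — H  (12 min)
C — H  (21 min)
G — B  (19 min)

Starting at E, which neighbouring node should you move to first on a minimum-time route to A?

Enumerating some paths:
E–C–B–A: 22+6+10 = 38
E–D–G–A: 14+3+18 = 35
E–F–H–G–A: 2+12+10+18 = 42
The minimum is 35 min via E–D–G–A.
So from E the first move is to D.

D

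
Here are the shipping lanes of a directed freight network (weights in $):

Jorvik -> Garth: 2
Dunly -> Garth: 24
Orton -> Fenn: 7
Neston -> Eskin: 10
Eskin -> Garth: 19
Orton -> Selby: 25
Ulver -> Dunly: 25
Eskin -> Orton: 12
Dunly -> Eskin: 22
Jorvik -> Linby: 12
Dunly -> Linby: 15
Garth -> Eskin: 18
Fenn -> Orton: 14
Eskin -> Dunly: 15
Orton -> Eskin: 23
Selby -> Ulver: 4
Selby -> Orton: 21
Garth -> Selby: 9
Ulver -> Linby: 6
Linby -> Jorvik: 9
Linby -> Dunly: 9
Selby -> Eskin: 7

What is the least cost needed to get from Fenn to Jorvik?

Shortest distances from Fenn:
Fenn: 0
Orton: 14  (via Fenn)
Eskin: 37  (via Orton)
Selby: 39  (via Orton)
Ulver: 43  (via Selby)
Linby: 49  (via Ulver)
Dunly: 52  (via Eskin)
Garth: 56  (via Eskin)
Jorvik: 58  (via Linby)
Shortest route: Fenn → Orton → Selby → Ulver → Linby → Jorvik = $58.

$58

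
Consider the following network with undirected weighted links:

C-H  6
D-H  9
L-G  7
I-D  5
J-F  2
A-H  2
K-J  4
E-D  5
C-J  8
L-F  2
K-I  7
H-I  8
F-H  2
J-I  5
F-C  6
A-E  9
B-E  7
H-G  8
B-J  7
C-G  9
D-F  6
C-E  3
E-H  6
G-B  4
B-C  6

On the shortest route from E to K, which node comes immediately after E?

H

Candidate routes:
E - H - F - J - K: 6+2+2+4 = 14
E - C - J - K: 3+8+4 = 15
E - C - F - J - K: 3+6+2+4 = 15
The minimum is 14 via E - H - F - J - K.
So from E the first move is to H.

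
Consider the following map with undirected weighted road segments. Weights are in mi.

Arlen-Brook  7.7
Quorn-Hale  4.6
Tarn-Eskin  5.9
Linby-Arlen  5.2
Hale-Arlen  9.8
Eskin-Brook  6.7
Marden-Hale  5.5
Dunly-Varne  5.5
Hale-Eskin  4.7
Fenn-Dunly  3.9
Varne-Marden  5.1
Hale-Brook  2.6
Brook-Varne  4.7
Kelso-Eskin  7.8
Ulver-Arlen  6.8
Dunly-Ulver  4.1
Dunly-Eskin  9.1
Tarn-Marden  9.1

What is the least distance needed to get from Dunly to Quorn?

Settle nodes by increasing distance from Dunly:
Dunly: 0
Fenn: 3.9  (via Dunly)
Ulver: 4.1  (via Dunly)
Varne: 5.5  (via Dunly)
Eskin: 9.1  (via Dunly)
Brook: 10.2  (via Varne)
Marden: 10.6  (via Varne)
Arlen: 10.9  (via Ulver)
Hale: 12.8  (via Brook)
Tarn: 15  (via Eskin)
Linby: 16.1  (via Arlen)
Kelso: 16.9  (via Eskin)
Quorn: 17.4  (via Hale)
Shortest route: Dunly–Varne–Brook–Hale–Quorn = 17.4 mi.

17.4 mi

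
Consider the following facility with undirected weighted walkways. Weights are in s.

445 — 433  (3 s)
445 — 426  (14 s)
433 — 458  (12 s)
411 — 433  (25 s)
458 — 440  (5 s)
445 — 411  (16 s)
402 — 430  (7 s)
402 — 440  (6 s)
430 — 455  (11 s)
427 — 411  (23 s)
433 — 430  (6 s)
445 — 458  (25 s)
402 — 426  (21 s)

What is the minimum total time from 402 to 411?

32 s

Candidate routes:
402–430–433–411: 7+6+25 = 38
402–430–433–445–411: 7+6+3+16 = 32
402–440–458–433–445–411: 6+5+12+3+16 = 42
The minimum is 32 s via 402–430–433–445–411.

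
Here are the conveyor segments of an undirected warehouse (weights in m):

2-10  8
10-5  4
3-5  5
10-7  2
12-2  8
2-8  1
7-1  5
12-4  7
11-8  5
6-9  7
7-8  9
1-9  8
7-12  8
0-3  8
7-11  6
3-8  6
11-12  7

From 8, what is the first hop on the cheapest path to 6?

Candidate routes:
8 → 2 → 10 → 7 → 1 → 9 → 6: 1+8+2+5+8+7 = 31
8 → 7 → 1 → 9 → 6: 9+5+8+7 = 29
Cheapest is 8 → 7 → 1 → 9 → 6 at 29 m.
So from 8 the first move is to 7.

7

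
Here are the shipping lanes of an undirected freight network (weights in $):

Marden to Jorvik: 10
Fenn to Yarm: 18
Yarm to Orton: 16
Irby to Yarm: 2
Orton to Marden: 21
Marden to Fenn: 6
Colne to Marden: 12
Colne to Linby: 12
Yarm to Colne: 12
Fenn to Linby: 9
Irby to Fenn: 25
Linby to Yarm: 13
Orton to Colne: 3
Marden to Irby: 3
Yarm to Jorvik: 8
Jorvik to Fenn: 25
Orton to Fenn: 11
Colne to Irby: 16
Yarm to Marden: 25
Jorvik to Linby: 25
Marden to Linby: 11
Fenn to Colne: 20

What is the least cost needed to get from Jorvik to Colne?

Compare a few routes:
Jorvik - Marden - Colne: 10+12 = 22
Jorvik - Yarm - Colne: 8+12 = 20
Cheapest is Jorvik - Yarm - Colne at $20.

$20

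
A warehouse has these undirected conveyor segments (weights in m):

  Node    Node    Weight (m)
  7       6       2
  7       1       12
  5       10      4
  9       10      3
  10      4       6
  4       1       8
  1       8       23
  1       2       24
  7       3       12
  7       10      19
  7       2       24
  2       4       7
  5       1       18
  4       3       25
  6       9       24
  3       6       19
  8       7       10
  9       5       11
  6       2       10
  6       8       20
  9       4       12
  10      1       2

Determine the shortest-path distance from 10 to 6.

16 m

Shortest distances from 10:
10: 0
1: 2  (via 10)
9: 3  (via 10)
5: 4  (via 10)
4: 6  (via 10)
2: 13  (via 4)
7: 14  (via 1)
6: 16  (via 7)
Shortest route: 10–1–7–6 = 16 m.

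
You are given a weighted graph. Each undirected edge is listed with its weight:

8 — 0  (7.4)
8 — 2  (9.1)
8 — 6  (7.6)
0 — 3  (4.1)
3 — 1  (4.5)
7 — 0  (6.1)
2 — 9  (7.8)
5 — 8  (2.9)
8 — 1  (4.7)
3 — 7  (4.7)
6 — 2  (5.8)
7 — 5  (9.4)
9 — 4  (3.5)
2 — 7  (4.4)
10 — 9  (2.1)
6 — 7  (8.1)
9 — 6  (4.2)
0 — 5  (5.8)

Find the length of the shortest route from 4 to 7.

Candidate routes:
4 → 9 → 6 → 2 → 7: 3.5+4.2+5.8+4.4 = 17.9
4 → 9 → 6 → 7: 3.5+4.2+8.1 = 15.8
4 → 9 → 2 → 7: 3.5+7.8+4.4 = 15.7
The minimum is 15.7 via 4 → 9 → 2 → 7.

15.7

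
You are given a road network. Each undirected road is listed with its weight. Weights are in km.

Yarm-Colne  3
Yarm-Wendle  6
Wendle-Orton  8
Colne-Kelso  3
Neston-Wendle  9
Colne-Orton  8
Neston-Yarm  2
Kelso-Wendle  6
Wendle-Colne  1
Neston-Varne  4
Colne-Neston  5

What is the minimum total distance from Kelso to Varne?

12 km

Shortest distances from Kelso:
Kelso: 0
Colne: 3  (via Kelso)
Wendle: 4  (via Colne)
Yarm: 6  (via Colne)
Neston: 8  (via Colne)
Orton: 11  (via Colne)
Varne: 12  (via Neston)
Shortest route: Kelso–Colne–Neston–Varne = 12 km.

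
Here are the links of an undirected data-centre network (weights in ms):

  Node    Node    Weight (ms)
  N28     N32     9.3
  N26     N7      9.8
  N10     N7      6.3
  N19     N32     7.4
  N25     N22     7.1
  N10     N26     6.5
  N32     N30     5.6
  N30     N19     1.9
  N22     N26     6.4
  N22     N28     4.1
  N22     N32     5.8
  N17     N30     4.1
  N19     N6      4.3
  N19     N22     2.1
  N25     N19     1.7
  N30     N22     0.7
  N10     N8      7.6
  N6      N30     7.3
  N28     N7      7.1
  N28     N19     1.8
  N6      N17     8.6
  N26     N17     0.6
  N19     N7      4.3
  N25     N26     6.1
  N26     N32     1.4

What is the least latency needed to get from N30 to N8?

18.8 ms

Shortest distances from N30:
N30: 0
N22: 0.7  (via N30)
N19: 1.9  (via N30)
N25: 3.6  (via N19)
N28: 3.7  (via N19)
N17: 4.1  (via N30)
N26: 4.7  (via N17)
N32: 5.6  (via N30)
N7: 6.2  (via N19)
N6: 6.2  (via N19)
N10: 11.2  (via N26)
N8: 18.8  (via N10)
Shortest route: N30 → N17 → N26 → N10 → N8 = 18.8 ms.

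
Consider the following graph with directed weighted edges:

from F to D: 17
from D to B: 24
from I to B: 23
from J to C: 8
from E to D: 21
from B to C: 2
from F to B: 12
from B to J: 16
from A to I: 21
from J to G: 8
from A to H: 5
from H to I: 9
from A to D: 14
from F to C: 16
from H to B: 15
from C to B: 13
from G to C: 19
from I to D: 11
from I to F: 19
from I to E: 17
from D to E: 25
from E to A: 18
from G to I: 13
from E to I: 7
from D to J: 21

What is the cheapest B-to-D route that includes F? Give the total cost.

73

Shortest B→F: B–J–G–I–F = 56
Best F to D: F–D costing 17
Total via F: 56 + 17 = 73.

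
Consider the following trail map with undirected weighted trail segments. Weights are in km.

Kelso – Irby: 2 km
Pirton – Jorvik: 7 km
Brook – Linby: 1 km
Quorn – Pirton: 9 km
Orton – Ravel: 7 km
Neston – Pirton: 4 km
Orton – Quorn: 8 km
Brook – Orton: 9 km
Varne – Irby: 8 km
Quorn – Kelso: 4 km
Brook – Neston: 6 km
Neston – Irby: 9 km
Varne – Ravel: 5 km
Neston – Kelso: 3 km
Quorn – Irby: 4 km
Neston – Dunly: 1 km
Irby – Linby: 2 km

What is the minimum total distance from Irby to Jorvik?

Enumerating some paths:
Irby - Quorn - Pirton - Jorvik: 4+9+7 = 20
Irby - Kelso - Neston - Pirton - Jorvik: 2+3+4+7 = 16
The minimum is 16 km via Irby - Kelso - Neston - Pirton - Jorvik.

16 km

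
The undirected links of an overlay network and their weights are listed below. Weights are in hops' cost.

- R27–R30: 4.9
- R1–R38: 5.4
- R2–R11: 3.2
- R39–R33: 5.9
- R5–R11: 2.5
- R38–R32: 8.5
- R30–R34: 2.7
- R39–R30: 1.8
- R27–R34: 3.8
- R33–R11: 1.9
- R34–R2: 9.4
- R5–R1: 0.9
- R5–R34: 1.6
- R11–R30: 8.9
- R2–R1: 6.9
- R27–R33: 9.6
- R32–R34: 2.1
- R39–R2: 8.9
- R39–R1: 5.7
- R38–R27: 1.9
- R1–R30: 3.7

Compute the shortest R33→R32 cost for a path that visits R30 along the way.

Best R33 to R30: R33–R39–R30 costing 7.7
Best R30 to R32: R30–R34–R32 costing 4.8
Total via R30: 7.7 + 4.8 = 12.5 hops' cost.

12.5 hops' cost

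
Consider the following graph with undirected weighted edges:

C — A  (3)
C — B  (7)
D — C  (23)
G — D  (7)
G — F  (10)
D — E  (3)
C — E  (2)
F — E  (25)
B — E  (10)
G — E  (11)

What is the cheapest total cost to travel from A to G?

Settle nodes by increasing distance from A:
A: 0
C: 3  (via A)
E: 5  (via C)
D: 8  (via E)
B: 10  (via C)
G: 15  (via D)
Shortest route: A–C–E–D–G = 15.

15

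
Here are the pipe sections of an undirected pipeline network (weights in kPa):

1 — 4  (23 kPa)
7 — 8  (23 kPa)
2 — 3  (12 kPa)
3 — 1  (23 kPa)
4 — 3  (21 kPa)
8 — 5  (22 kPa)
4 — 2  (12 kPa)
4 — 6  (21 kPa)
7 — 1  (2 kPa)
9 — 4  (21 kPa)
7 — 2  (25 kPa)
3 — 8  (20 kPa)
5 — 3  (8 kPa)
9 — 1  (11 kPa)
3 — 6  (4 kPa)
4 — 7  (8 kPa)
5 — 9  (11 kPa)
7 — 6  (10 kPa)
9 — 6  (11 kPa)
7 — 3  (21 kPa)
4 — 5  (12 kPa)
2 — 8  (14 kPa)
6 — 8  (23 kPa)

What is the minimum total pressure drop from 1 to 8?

Compare a few routes:
1 → 7 → 6 → 8: 2+10+23 = 35
1 → 7 → 8: 2+23 = 25
Cheapest is 1 → 7 → 8 at 25 kPa.

25 kPa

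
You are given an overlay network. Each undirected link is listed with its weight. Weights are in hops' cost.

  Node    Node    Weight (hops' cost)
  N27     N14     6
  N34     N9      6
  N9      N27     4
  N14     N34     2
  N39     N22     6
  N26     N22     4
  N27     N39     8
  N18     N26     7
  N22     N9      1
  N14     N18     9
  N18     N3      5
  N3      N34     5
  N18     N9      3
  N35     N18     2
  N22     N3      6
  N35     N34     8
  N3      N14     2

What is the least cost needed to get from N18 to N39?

10 hops' cost

Compare a few routes:
N18 - N9 - N27 - N39: 3+4+8 = 15
N18 - N9 - N22 - N39: 3+1+6 = 10
Cheapest is N18 - N9 - N22 - N39 at 10 hops' cost.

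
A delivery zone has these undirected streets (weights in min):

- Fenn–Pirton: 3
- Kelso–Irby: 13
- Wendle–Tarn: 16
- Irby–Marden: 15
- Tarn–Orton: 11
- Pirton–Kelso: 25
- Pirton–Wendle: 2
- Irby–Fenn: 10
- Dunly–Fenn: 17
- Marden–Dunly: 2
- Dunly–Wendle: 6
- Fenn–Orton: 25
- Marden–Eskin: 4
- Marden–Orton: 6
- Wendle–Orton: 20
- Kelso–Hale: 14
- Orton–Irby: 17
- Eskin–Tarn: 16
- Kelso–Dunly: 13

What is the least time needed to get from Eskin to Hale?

Settle nodes by increasing distance from Eskin:
Eskin: 0
Marden: 4  (via Eskin)
Dunly: 6  (via Marden)
Orton: 10  (via Marden)
Wendle: 12  (via Dunly)
Pirton: 14  (via Wendle)
Tarn: 16  (via Eskin)
Fenn: 17  (via Pirton)
Irby: 19  (via Marden)
Kelso: 19  (via Dunly)
Hale: 33  (via Kelso)
Shortest route: Eskin–Marden–Dunly–Kelso–Hale = 33 min.

33 min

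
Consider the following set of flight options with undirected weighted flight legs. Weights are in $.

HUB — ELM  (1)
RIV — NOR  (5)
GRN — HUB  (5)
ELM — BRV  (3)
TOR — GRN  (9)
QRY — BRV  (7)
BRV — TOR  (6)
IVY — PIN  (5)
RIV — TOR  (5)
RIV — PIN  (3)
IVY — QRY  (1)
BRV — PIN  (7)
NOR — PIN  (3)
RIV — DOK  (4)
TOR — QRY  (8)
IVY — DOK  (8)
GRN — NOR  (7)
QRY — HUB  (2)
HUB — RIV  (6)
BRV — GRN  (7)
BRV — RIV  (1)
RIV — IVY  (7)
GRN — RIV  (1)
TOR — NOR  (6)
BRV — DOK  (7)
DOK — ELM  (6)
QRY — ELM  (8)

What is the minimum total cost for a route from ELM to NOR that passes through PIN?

$10

Shortest ELM→PIN: ELM–BRV–RIV–PIN = 7
Best PIN to NOR: PIN–NOR costing 3
Total via PIN: 7 + 3 = $10.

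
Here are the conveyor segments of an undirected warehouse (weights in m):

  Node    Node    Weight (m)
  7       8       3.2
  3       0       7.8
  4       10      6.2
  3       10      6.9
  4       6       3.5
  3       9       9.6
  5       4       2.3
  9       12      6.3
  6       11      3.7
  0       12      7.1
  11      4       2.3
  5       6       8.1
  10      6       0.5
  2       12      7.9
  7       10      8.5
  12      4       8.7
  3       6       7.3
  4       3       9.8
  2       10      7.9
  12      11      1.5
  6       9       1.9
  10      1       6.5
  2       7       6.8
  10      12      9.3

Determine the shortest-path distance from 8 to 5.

18 m

Candidate routes:
8–7–10–4–5: 3.2+8.5+6.2+2.3 = 20.2
8–7–10–6–4–5: 3.2+8.5+0.5+3.5+2.3 = 18
Cheapest is 8–7–10–6–4–5 at 18 m.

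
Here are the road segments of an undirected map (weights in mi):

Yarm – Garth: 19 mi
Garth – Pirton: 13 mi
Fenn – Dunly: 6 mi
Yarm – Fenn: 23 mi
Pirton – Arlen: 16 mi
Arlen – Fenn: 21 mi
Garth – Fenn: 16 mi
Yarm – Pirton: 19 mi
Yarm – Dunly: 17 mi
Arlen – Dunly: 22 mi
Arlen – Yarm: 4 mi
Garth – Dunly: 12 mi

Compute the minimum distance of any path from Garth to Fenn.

16 mi

Candidate routes:
Garth–Dunly–Fenn: 12+6 = 18
Garth–Fenn: 16 = 16
Cheapest is Garth–Fenn at 16 mi.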